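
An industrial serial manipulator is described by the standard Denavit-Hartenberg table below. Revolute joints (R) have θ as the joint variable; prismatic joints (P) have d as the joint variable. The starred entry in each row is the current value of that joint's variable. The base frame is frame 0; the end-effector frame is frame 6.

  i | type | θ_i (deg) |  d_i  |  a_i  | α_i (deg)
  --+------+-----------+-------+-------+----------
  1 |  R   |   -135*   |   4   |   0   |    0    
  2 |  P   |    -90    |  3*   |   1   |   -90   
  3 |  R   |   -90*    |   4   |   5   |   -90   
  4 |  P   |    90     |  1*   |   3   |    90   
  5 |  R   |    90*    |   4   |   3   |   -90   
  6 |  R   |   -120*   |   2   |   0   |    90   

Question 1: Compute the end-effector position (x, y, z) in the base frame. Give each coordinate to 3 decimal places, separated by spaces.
after link 1: o_1 = (0.0000, 0.0000, 4.0000)
after link 2: o_2 = (-0.7071, 0.7071, 7.0000)
after link 3: o_3 = (-3.5355, -2.1213, 12.0000)
after link 4: o_4 = (-2.1213, 0.7071, 12.0000)
after link 5: o_5 = (-4.2426, 2.8284, 16.0000)
after link 6: o_6 = (-5.6569, 1.4142, 16.0000)

-5.657 1.414 16.000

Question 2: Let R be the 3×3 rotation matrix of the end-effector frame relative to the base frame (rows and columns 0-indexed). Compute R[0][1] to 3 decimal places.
End-effector y-axis (col 1 of R) = (-0.7071,-0.7071,0.0000)
R[0][1] = -0.7071

-0.707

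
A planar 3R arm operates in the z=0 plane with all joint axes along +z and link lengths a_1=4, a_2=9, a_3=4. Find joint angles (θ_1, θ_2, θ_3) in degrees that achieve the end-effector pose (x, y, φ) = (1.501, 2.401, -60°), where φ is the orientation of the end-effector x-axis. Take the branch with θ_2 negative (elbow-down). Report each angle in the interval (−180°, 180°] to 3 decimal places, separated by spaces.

-135.006 -149.996 -134.998

wrist centre = target − a_3·(cos φ, sin φ) = (-0.4990, 5.8651)
cos θ_2 = (34.6484−4²−9²)/(2·4·9) = -0.8660; θ_2 = -149.9964° (elbow-down)
β = atan2(5.8651,-0.4990) = 94.8630°; ψ = atan2(-4.5005,-3.7939) = -130.1312°
θ_1 = β − ψ = 224.9942°
θ_3 = φ − θ_1 − θ_2 = -134.9977° (wrapped to (-180°,180°])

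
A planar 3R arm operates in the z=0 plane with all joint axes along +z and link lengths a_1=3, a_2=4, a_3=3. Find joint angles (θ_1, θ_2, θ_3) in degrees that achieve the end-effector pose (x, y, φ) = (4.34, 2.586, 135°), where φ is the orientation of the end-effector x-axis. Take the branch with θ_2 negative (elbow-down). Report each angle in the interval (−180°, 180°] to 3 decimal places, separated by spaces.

wrist centre = target − a_3·(cos φ, sin φ) = (6.4613, 0.4647)
cos θ_2 = (41.9646−3²−4²)/(2·3·4) = 0.7069; θ_2 = -45.0202° (elbow-down)
β = atan2(0.4647,6.4613) = 4.1135°; ψ = atan2(-2.8294,5.8274) = -25.8982°
θ_1 = β − ψ = 30.0117°
θ_3 = φ − θ_1 − θ_2 = 150.0085° (wrapped to (-180°,180°])

30.012 -45.020 150.009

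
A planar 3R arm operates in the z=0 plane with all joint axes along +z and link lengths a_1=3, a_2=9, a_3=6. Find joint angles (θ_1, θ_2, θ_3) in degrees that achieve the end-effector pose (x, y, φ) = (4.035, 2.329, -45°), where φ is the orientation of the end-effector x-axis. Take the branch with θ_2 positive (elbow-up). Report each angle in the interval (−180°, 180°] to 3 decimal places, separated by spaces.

wrist centre = target − a_3·(cos φ, sin φ) = (-0.2076, 6.5716)
cos θ_2 = (43.2296−3²−9²)/(2·3·9) = -0.8661; θ_2 = 150.0107° (elbow-up)
β = atan2(6.5716,-0.2076) = 91.8097°; ψ = atan2(4.4985,-4.7951) = 136.8275°
θ_1 = β − ψ = -45.0178°
θ_3 = φ − θ_1 − θ_2 = -149.9930° (wrapped to (-180°,180°])

-45.018 150.011 -149.993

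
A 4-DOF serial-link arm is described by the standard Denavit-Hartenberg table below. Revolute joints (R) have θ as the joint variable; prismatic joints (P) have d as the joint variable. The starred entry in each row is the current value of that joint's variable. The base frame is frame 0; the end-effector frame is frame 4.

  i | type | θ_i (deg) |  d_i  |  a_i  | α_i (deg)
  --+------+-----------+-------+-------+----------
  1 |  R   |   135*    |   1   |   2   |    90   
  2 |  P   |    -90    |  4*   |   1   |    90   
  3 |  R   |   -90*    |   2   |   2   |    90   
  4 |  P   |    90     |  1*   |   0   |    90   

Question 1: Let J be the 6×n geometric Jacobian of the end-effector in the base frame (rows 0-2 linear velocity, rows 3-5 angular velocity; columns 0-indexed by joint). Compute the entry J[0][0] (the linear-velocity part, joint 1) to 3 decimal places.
-1.414

axis z_0 = ẑ; lever o_n−o_0 = (1.4142,1.4142,1.0000)
cross product → J_v[:, 0] = (-1.4142,1.4142,0.0000)
J_ω[:, 0] = z_0
entry J[0][0] = -1.4142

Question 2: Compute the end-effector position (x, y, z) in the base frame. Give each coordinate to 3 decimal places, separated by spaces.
after link 1: o_1 = (-1.4142, 1.4142, 1.0000)
after link 2: o_2 = (1.4142, 4.2426, 0.0000)
after link 3: o_3 = (1.4142, 1.4142, -0.0000)
after link 4: o_4 = (1.4142, 1.4142, 1.0000)

1.414 1.414 1.000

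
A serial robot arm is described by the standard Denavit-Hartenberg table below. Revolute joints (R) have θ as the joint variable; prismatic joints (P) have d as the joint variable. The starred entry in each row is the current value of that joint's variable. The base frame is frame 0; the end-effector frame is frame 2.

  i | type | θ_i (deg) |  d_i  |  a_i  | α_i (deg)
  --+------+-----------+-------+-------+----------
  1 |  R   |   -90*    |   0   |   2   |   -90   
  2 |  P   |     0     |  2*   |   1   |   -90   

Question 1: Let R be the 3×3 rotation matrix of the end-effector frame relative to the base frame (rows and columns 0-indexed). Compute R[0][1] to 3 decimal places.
End-effector y-axis (col 1 of R) = (-1.0000,-0.0000,-0.0000)
R[0][1] = -1.0000

-1.000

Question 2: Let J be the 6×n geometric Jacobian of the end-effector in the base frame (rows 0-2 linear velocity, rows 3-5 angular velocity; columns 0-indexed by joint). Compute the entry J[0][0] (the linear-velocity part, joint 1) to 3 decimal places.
axis z_0 = ẑ; lever o_n−o_0 = (2.0000,-3.0000,0.0000)
cross product → J_v[:, 0] = (3.0000,2.0000,-0.0000)
J_ω[:, 0] = z_0
entry J[0][0] = 3.0000

3.000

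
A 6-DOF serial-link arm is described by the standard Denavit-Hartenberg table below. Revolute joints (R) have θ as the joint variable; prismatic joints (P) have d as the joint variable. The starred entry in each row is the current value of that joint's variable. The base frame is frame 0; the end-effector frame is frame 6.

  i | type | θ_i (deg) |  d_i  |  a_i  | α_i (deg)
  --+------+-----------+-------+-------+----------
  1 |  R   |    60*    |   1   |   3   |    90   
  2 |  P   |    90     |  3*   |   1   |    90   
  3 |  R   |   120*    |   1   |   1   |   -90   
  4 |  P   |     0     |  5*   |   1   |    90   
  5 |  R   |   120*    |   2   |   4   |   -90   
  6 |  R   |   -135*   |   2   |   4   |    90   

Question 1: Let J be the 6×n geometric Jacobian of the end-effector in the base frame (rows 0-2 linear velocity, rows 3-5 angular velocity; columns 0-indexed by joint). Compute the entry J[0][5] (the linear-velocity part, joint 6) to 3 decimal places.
axis z_5 = (-0.4330,0.2500,0.8660); lever o_n−o_5 = (2.6695,1.7247,3.1463)
cross product → J_v[:, 5] = (-0.7071,3.6742,-1.4142)
J_ω[:, 5] = z_5
entry J[0][5] = -0.7071

-0.707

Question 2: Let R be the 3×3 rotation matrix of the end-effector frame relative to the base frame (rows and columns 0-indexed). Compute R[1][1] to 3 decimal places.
0.250

End-effector y-axis (col 1 of R) = (-0.4330,0.2500,0.8660)
R[1][1] = 0.2500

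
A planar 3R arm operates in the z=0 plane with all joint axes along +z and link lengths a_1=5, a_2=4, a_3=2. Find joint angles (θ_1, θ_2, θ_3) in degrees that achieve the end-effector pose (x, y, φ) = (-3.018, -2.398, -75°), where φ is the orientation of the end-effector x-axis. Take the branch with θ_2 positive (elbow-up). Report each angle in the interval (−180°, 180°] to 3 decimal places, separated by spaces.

wrist centre = target − a_3·(cos φ, sin φ) = (-3.5356, -0.4661)
cos θ_2 = (12.7180−5²−4²)/(2·5·4) = -0.7070; θ_2 = 134.9953° (elbow-up)
β = atan2(-0.4661,-3.5356) = -172.4893°; ψ = atan2(2.8287,2.1718) = 52.4835°
θ_1 = β − ψ = -224.9727°
θ_3 = φ − θ_1 − θ_2 = 14.9774° (wrapped to (-180°,180°])

135.027 134.995 14.977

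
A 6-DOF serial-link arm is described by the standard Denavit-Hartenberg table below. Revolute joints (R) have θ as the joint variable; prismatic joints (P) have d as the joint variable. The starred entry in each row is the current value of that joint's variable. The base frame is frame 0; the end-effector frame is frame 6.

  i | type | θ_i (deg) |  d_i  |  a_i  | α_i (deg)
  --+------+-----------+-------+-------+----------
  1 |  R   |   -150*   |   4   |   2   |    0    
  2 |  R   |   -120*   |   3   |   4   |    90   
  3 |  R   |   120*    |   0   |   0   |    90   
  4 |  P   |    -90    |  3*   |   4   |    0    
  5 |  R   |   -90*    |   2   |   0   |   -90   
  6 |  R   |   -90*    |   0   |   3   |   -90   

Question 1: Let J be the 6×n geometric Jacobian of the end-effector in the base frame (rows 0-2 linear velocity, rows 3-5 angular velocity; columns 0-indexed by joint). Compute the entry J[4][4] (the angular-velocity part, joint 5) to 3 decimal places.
axis z_4 = (-0.0000,0.8660,0.5000); lever o_n−o_4 = (0.0000,4.3301,2.5000)
cross product → J_v[:, 4] = (0.0000,0.0000,-0.0000)
J_ω[:, 4] = z_4
entry J[4][4] = 0.8660

0.866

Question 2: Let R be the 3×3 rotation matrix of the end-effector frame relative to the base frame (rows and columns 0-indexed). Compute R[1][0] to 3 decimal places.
0.866

End-effector x-axis (col 0 of R) = (-0.0000,0.8660,0.5000)
R[1][0] = 0.8660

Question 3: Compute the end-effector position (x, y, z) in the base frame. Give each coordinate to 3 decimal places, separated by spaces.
-5.732 9.928 11.000

after link 1: o_1 = (-1.7321, -1.0000, 4.0000)
after link 2: o_2 = (-1.7321, 3.0000, 7.0000)
after link 3: o_3 = (-1.7321, 3.0000, 7.0000)
after link 4: o_4 = (-5.7321, 5.5981, 8.5000)
after link 5: o_5 = (-5.7321, 7.3301, 9.5000)
after link 6: o_6 = (-5.7321, 9.9282, 11.0000)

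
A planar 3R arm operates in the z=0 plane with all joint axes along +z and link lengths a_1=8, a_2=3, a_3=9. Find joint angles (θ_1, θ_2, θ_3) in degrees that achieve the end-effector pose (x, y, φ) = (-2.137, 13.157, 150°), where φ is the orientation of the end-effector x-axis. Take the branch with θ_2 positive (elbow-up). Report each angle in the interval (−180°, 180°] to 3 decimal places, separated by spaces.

45.001 44.989 60.010

wrist centre = target − a_3·(cos φ, sin φ) = (5.6572, 8.6570)
cos θ_2 = (106.9479−8²−3²)/(2·8·3) = 0.7072; θ_2 = 44.9886° (elbow-up)
β = atan2(8.6570,5.6572) = 56.8359°; ψ = atan2(2.1209,10.1217) = 11.8345°
θ_1 = β − ψ = 45.0015°
θ_3 = φ − θ_1 − θ_2 = 60.0099° (wrapped to (-180°,180°])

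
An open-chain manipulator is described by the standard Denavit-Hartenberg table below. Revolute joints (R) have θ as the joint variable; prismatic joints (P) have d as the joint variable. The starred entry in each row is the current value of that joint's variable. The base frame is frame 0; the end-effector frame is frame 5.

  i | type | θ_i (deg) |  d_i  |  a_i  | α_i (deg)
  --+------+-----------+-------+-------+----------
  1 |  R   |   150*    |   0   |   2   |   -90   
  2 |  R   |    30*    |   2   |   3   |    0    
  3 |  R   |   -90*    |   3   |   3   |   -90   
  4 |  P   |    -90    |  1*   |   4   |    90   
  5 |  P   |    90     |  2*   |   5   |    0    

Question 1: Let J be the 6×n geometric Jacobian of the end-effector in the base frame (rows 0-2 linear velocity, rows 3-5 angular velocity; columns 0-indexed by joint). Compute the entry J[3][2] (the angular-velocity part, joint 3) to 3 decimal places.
-0.500

axis z_2 = (-0.5000,-0.8660,0.0000); lever o_n−o_2 = (-8.4330,-3.2141,-2.1340)
cross product → J_v[:, 2] = (1.8481,-1.0670,-5.6962)
J_ω[:, 2] = z_2
entry J[3][2] = -0.5000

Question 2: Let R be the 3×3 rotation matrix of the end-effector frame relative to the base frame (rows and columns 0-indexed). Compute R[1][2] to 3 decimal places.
-0.250

End-effector z-axis (col 2 of R) = (0.4330,-0.2500,-0.8660)
R[1][2] = -0.2500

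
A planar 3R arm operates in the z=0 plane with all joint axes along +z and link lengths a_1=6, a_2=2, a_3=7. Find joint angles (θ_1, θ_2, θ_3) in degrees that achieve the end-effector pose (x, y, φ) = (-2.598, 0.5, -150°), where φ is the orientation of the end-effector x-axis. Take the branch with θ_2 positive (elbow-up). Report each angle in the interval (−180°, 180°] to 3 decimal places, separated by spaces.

29.999 119.999 60.002

wrist centre = target − a_3·(cos φ, sin φ) = (3.4642, 4.0000)
cos θ_2 = (28.0005−6²−2²)/(2·6·2) = -0.5000; θ_2 = 119.9985° (elbow-up)
β = atan2(4.0000,3.4642) = 49.1060°; ψ = atan2(1.7321,5.0000) = 19.1067°
θ_1 = β − ψ = 29.9993°
θ_3 = φ − θ_1 − θ_2 = 60.0022° (wrapped to (-180°,180°])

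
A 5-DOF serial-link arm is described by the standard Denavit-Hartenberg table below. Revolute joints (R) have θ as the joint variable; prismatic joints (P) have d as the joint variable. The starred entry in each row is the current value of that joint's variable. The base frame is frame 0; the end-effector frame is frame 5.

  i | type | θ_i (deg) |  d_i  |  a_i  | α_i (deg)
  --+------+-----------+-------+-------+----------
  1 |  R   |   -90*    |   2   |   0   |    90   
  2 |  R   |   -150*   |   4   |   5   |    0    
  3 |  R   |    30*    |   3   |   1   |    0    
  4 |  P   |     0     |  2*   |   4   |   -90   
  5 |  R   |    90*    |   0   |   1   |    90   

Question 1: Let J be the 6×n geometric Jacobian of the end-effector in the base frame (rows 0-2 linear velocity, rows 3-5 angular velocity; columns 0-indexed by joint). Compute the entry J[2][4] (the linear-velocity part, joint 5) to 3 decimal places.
axis z_4 = (-0.0000,-0.8660,-0.5000); lever o_n−o_4 = (1.0000,0.0000,0.0000)
cross product → J_v[:, 4] = (0.0000,-0.5000,0.8660)
J_ω[:, 4] = z_4
entry J[2][4] = 0.8660

0.866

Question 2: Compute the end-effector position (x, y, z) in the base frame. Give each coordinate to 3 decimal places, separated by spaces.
after link 1: o_1 = (0.0000, 0.0000, 2.0000)
after link 2: o_2 = (-4.0000, 4.3301, -0.5000)
after link 3: o_3 = (-7.0000, 4.8301, -1.3660)
after link 4: o_4 = (-9.0000, 6.8301, -4.8301)
after link 5: o_5 = (-8.0000, 6.8301, -4.8301)

-8.000 6.830 -4.830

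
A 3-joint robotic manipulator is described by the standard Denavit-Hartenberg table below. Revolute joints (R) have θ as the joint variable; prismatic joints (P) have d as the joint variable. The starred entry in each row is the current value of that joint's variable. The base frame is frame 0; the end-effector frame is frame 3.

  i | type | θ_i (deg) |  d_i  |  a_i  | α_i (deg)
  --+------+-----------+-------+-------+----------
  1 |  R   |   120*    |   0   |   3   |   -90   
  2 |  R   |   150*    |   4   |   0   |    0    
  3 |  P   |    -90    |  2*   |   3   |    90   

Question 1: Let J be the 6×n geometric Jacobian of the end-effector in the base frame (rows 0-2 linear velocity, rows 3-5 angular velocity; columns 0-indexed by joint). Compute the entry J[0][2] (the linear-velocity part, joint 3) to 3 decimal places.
-0.866

prismatic axis z_2 = (-0.8660,-0.5000,0.0000)
J_v[:, 2] = z_2; J_ω[:, 2] = (0,0,0)
entry J[0][2] = -0.8660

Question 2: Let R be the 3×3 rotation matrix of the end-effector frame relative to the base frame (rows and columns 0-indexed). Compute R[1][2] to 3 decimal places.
End-effector z-axis (col 2 of R) = (-0.4330,0.7500,0.5000)
R[1][2] = 0.7500

0.750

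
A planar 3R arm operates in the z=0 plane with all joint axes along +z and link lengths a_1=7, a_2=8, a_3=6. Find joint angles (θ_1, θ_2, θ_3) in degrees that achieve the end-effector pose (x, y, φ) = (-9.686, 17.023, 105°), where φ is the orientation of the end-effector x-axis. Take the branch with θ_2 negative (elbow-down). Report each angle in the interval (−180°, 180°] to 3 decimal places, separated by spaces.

149.999 -44.995 -0.003

wrist centre = target − a_3·(cos φ, sin φ) = (-8.1331, 11.2274)
cos θ_2 = (192.2026−7²−8²)/(2·7·8) = 0.7072; θ_2 = -44.9952° (elbow-down)
β = atan2(11.2274,-8.1331) = 125.9193°; ψ = atan2(-5.6564,12.6573) = -24.0792°
θ_1 = β − ψ = 149.9985°
θ_3 = φ − θ_1 − θ_2 = -0.0033° (wrapped to (-180°,180°])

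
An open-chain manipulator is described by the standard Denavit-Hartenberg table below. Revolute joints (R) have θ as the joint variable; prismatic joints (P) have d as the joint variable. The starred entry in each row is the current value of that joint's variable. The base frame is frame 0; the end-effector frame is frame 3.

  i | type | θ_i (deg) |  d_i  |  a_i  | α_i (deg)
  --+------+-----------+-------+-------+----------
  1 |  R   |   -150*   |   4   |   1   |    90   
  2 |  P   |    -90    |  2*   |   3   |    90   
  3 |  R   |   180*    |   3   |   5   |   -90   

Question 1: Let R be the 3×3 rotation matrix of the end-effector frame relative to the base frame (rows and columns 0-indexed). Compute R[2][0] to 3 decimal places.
1.000

End-effector x-axis (col 0 of R) = (0.0000,0.0000,1.0000)
R[2][0] = 1.0000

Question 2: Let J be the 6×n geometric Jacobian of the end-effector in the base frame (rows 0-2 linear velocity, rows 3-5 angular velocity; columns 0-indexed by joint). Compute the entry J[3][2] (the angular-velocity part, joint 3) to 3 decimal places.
0.866

axis z_2 = (0.8660,0.5000,-0.0000); lever o_n−o_2 = (2.5981,1.5000,5.0000)
cross product → J_v[:, 2] = (2.5000,-4.3301,0.0000)
J_ω[:, 2] = z_2
entry J[3][2] = 0.8660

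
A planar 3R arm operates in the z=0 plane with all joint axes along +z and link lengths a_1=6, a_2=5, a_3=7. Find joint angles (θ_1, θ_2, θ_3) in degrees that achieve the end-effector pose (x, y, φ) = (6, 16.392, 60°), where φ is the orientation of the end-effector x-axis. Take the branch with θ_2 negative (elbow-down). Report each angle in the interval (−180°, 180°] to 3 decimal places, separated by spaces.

wrist centre = target − a_3·(cos φ, sin φ) = (2.5000, 10.3298)
cos θ_2 = (112.9552−6²−5²)/(2·6·5) = 0.8659; θ_2 = -30.0120° (elbow-down)
β = atan2(10.3298,2.5000) = 76.3950°; ψ = atan2(-2.5009,10.3296) = -13.6100°
θ_1 = β − ψ = 90.0050°
θ_3 = φ − θ_1 − θ_2 = 0.0070° (wrapped to (-180°,180°])

90.005 -30.012 0.007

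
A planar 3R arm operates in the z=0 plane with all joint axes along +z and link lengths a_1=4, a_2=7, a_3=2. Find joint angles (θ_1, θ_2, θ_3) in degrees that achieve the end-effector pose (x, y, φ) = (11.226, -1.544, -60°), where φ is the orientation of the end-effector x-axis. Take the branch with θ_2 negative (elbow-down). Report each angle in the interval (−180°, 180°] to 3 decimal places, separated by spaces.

wrist centre = target − a_3·(cos φ, sin φ) = (10.2260, 0.1881)
cos θ_2 = (104.6064−4²−7²)/(2·4·7) = 0.7073; θ_2 = -44.9878° (elbow-down)
β = atan2(0.1881,10.2260) = 1.0535°; ψ = atan2(-4.9487,8.9508) = -28.9372°
θ_1 = β − ψ = 29.9907°
θ_3 = φ − θ_1 − θ_2 = -45.0029° (wrapped to (-180°,180°])

29.991 -44.988 -45.003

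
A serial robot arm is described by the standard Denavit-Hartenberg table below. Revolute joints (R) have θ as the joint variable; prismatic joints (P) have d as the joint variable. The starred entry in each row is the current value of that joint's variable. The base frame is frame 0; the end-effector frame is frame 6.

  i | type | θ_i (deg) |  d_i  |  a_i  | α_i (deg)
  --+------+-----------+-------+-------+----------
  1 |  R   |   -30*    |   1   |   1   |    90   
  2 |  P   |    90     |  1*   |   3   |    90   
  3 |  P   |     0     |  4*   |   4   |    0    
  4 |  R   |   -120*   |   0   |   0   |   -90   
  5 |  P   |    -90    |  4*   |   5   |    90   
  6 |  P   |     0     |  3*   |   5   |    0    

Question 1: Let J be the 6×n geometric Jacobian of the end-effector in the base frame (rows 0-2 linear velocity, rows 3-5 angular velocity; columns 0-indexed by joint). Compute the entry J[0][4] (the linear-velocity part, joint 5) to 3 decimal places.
0.250

prismatic axis z_4 = (0.2500,0.4330,0.8660)
J_v[:, 4] = z_4; J_ω[:, 4] = (0,0,0)
entry J[0][4] = 0.2500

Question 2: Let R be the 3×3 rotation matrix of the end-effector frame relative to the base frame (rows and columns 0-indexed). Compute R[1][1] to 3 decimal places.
0.433

End-effector y-axis (col 1 of R) = (0.2500,0.4330,0.8660)
R[1][1] = 0.4330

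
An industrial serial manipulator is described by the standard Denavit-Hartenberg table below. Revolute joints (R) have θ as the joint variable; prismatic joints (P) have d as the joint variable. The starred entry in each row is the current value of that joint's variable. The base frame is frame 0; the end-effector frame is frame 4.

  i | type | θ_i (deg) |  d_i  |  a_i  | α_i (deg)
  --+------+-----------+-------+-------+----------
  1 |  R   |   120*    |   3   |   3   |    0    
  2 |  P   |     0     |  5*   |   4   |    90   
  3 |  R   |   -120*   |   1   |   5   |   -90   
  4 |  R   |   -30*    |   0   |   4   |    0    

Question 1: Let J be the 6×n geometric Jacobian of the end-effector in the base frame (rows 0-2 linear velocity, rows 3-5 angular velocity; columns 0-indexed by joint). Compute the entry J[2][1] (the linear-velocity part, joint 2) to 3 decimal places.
1.000

prismatic axis z_1 = (0.0000,0.0000,1.0000)
J_v[:, 1] = z_1; J_ω[:, 1] = (0,0,0)
entry J[2][1] = 1.0000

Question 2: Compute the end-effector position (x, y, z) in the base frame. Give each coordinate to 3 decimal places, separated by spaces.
after link 1: o_1 = (-1.5000, 2.5981, 3.0000)
after link 2: o_2 = (-3.5000, 6.0622, 8.0000)
after link 3: o_3 = (-1.3840, 4.3971, 3.6699)
after link 4: o_4 = (1.2141, 3.8971, 0.6699)

1.214 3.897 0.670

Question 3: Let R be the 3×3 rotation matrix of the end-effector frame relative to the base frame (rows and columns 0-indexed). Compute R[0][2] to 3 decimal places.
-0.433

End-effector z-axis (col 2 of R) = (-0.4330,0.7500,-0.5000)
R[0][2] = -0.4330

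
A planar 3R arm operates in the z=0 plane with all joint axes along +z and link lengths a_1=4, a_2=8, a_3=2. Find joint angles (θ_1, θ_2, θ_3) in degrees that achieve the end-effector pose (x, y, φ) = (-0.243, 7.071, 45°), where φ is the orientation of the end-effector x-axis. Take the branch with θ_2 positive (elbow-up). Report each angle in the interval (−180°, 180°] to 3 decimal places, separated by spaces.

wrist centre = target − a_3·(cos φ, sin φ) = (-1.6572, 5.6568)
cos θ_2 = (34.7456−4²−8²)/(2·4·8) = -0.7071; θ_2 = 134.9995° (elbow-up)
β = atan2(5.6568,-1.6572) = 106.3285°; ψ = atan2(5.6569,-1.6568) = 106.3243°
θ_1 = β − ψ = 0.0042°
θ_3 = φ − θ_1 − θ_2 = -90.0036° (wrapped to (-180°,180°])

0.004 134.999 -90.004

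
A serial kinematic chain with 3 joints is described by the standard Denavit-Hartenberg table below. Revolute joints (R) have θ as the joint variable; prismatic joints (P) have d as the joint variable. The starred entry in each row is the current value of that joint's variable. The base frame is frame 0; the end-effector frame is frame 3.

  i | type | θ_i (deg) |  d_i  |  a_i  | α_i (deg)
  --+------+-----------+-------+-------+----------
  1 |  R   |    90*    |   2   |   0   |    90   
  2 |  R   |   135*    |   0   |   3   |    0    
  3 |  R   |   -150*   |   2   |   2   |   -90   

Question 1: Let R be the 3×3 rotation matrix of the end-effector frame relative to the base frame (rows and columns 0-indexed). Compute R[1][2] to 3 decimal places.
0.259

End-effector z-axis (col 2 of R) = (0.0000,0.2588,0.9659)
R[1][2] = 0.2588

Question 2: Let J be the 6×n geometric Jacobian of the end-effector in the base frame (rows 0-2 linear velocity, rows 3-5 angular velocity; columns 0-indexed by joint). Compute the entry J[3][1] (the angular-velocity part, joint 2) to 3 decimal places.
axis z_1 = (1.0000,-0.0000,0.0000); lever o_n−o_1 = (2.0000,-0.1895,1.6037)
cross product → J_v[:, 1] = (-0.0000,-1.6037,-0.1895)
J_ω[:, 1] = z_1
entry J[3][1] = 1.0000

1.000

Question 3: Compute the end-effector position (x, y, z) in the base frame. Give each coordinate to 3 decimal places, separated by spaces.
2.000 -0.189 3.604

after link 1: o_1 = (0.0000, 0.0000, 2.0000)
after link 2: o_2 = (-0.0000, -2.1213, 4.1213)
after link 3: o_3 = (2.0000, -0.1895, 3.6037)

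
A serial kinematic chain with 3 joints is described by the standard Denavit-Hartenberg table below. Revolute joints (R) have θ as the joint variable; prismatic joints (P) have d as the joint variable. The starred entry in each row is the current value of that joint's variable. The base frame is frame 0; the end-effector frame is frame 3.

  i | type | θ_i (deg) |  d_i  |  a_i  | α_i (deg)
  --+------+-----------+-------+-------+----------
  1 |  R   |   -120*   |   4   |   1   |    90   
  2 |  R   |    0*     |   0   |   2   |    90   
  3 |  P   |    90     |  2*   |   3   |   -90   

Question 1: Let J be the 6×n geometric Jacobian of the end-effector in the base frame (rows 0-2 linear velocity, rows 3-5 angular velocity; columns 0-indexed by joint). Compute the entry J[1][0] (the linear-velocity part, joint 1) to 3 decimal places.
axis z_0 = ẑ; lever o_n−o_0 = (-4.0981,-1.0981,2.0000)
cross product → J_v[:, 0] = (1.0981,-4.0981,0.0000)
J_ω[:, 0] = z_0
entry J[1][0] = -4.0981

-4.098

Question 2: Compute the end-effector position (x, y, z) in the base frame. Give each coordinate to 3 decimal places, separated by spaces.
after link 1: o_1 = (-0.5000, -0.8660, 4.0000)
after link 2: o_2 = (-1.5000, -2.5981, 4.0000)
after link 3: o_3 = (-4.0981, -1.0981, 2.0000)

-4.098 -1.098 2.000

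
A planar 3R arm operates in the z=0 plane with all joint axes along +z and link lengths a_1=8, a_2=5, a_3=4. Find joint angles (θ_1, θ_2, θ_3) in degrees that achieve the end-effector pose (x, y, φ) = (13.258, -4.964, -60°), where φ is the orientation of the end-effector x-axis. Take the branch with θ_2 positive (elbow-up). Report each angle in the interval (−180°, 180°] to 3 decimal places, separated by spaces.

-30.002 60.006 -90.004

wrist centre = target − a_3·(cos φ, sin φ) = (11.2580, -1.4999)
cos θ_2 = (128.9923−8²−5²)/(2·8·5) = 0.4999; θ_2 = 60.0064° (elbow-up)
β = atan2(-1.4999,11.2580) = -7.5888°; ψ = atan2(4.3304,10.4995) = 22.4131°
θ_1 = β − ψ = -30.0019°
θ_3 = φ − θ_1 − θ_2 = -90.0045° (wrapped to (-180°,180°])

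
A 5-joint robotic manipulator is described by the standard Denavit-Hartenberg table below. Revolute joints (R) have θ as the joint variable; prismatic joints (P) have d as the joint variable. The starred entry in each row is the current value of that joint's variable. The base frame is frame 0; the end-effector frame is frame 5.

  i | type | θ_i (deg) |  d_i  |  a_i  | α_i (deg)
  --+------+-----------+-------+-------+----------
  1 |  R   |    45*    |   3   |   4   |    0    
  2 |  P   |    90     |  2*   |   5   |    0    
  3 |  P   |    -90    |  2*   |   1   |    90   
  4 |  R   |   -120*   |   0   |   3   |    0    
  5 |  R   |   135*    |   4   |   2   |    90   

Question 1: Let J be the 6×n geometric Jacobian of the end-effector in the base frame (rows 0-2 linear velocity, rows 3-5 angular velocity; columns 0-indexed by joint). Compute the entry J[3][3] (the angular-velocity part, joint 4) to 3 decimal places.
0.707

axis z_3 = (0.7071,-0.7071,0.0000); lever o_n−o_3 = (3.1338,-2.5231,-2.0804)
cross product → J_v[:, 3] = (1.4711,1.4711,0.4319)
J_ω[:, 3] = z_3
entry J[3][3] = 0.7071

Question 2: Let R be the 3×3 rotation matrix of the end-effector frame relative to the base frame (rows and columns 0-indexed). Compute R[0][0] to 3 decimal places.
End-effector x-axis (col 0 of R) = (0.6830,0.6830,0.2588)
R[0][0] = 0.6830

0.683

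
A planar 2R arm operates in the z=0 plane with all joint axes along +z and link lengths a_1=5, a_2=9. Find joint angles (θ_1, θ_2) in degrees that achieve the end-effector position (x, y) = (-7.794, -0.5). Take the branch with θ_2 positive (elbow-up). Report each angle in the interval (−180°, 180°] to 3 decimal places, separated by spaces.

cos θ_2 = (60.9964−5²−9²)/(2·5·9) = -0.5000; θ_2 = 120.0026° (elbow-up)
β = atan2(-0.5000,-7.7940) = -176.3294°; ψ = atan2(7.7940,0.4996) = 86.3320°
θ_1 = β − ψ = -262.6614°

97.339 120.003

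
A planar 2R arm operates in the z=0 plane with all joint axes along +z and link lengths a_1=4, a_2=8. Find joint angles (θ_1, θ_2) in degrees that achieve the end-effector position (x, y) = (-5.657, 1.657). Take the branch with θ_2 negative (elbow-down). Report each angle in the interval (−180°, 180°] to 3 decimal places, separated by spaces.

-90.004 -134.997

cos θ_2 = (34.7473−4²−8²)/(2·4·8) = -0.7071; θ_2 = -134.9973° (elbow-down)
β = atan2(1.6570,-5.6570) = 163.6741°; ψ = atan2(-5.6571,-1.6566) = -106.3217°
θ_1 = β − ψ = 269.9958°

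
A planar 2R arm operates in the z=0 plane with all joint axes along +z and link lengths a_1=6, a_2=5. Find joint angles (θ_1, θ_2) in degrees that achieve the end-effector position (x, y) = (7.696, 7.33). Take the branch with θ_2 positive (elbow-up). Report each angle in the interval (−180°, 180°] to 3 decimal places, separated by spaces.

cos θ_2 = (112.9573−6²−5²)/(2·6·5) = 0.8660; θ_2 = 30.0080° (elbow-up)
β = atan2(7.3300,7.6960) = 43.6047°; ψ = atan2(2.5006,10.3298) = 13.6082°
θ_1 = β − ψ = 29.9964°

29.996 30.008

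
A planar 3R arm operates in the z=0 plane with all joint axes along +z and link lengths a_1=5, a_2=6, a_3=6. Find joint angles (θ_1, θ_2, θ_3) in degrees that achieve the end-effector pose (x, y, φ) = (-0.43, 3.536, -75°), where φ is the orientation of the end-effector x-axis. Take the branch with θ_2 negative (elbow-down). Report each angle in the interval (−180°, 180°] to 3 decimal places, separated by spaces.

wrist centre = target − a_3·(cos φ, sin φ) = (-1.9829, 9.3316)
cos θ_2 = (91.0099−5²−6²)/(2·5·6) = 0.5002; θ_2 = -59.9891° (elbow-down)
β = atan2(9.3316,-1.9829) = 101.9967°; ψ = atan2(-5.1956,8.0010) = -32.9984°
θ_1 = β − ψ = 134.9951°
θ_3 = φ − θ_1 − θ_2 = -150.0059° (wrapped to (-180°,180°])

134.995 -59.989 -150.006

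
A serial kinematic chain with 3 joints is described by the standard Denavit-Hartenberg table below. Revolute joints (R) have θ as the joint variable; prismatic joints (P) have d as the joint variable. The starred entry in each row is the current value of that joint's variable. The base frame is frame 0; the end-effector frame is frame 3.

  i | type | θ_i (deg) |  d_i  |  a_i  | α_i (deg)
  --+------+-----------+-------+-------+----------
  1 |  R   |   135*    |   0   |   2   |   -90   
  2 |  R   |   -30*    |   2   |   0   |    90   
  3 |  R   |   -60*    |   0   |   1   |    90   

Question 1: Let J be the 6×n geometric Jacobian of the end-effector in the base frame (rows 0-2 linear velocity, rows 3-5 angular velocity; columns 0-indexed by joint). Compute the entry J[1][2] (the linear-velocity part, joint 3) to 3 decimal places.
0.177

axis z_2 = (0.3536,-0.3536,0.8660); lever o_n−o_2 = (0.3062,0.9186,0.2500)
cross product → J_v[:, 2] = (-0.8839,0.1768,0.4330)
J_ω[:, 2] = z_2
entry J[1][2] = 0.1768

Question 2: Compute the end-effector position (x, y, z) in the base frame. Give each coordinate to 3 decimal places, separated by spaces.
after link 1: o_1 = (-1.4142, 1.4142, 0.0000)
after link 2: o_2 = (-2.8284, 0.0000, 0.0000)
after link 3: o_3 = (-2.5222, 0.9186, 0.2500)

-2.522 0.919 0.250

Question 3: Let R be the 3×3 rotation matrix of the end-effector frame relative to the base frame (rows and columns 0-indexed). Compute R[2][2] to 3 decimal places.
-0.433

End-effector z-axis (col 2 of R) = (0.8839,-0.1768,-0.4330)
R[2][2] = -0.4330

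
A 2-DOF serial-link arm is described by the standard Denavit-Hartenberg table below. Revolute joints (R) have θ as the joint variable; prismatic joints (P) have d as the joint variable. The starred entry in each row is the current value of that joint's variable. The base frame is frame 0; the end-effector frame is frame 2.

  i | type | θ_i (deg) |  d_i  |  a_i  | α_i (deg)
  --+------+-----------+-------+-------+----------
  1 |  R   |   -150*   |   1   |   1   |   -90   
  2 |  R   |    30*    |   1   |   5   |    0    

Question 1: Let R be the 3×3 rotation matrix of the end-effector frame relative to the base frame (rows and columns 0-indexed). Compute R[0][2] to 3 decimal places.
End-effector z-axis (col 2 of R) = (0.5000,-0.8660,0.0000)
R[0][2] = 0.5000

0.500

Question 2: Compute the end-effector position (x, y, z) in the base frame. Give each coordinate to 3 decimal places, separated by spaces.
-4.116 -3.531 -1.500

after link 1: o_1 = (-0.8660, -0.5000, 1.0000)
after link 2: o_2 = (-4.1160, -3.5311, -1.5000)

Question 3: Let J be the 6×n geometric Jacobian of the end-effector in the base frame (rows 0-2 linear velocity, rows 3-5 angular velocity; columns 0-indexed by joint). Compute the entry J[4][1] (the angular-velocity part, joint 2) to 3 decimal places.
axis z_1 = (0.5000,-0.8660,0.0000); lever o_n−o_1 = (-3.2500,-3.0311,-2.5000)
cross product → J_v[:, 1] = (2.1651,1.2500,-4.3301)
J_ω[:, 1] = z_1
entry J[4][1] = -0.8660

-0.866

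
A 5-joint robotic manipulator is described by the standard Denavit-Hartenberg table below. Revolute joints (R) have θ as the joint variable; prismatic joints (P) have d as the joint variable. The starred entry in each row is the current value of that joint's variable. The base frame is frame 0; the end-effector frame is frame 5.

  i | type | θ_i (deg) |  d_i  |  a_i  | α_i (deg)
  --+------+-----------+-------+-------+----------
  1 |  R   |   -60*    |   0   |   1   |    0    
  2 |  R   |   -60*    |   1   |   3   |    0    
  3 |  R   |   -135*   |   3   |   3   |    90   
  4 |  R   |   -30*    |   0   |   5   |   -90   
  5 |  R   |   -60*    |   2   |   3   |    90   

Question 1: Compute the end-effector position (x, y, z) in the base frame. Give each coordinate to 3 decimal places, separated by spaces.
after link 1: o_1 = (0.5000, -0.8660, 0.0000)
after link 2: o_2 = (-1.0000, -3.4641, 1.0000)
after link 3: o_3 = (-1.7765, -0.5663, 4.0000)
after link 4: o_4 = (-2.8972, 3.6163, 1.5000)
after link 5: o_5 = (-0.9827, 6.5094, 2.4821)

-0.983 6.509 2.482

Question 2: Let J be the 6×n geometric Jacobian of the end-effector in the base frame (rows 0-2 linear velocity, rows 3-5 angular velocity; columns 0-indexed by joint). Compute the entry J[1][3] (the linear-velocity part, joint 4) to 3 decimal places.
1.466

axis z_3 = (0.9659,0.2588,0.0000); lever o_n−o_3 = (0.7938,7.0757,-1.5179)
cross product → J_v[:, 3] = (-0.3929,1.4662,6.6292)
J_ω[:, 3] = z_3
entry J[1][3] = 1.4662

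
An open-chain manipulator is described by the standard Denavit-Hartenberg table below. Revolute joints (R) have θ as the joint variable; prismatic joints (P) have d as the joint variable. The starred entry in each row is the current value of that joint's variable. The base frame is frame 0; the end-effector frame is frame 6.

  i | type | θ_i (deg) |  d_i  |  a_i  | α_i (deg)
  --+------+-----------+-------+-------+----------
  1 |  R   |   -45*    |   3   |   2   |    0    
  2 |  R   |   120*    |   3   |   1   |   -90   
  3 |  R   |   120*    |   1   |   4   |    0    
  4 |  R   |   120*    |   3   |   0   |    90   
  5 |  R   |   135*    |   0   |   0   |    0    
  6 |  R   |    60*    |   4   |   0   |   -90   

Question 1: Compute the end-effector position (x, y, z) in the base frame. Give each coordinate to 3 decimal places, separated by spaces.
-3.605 -4.691 0.536

after link 1: o_1 = (1.4142, -1.4142, 3.0000)
after link 2: o_2 = (1.6730, -0.4483, 6.0000)
after link 3: o_3 = (0.1895, -2.1213, 2.5359)
after link 4: o_4 = (-2.7083, -1.3449, 2.5359)
after link 5: o_5 = (-2.7083, -1.3449, 2.5359)
after link 6: o_6 = (-3.6049, -4.6909, 0.5359)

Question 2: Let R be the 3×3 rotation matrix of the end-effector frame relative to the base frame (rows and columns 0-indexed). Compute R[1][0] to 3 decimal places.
0.400

End-effector x-axis (col 0 of R) = (0.3750,0.3995,-0.8365)
R[1][0] = 0.3995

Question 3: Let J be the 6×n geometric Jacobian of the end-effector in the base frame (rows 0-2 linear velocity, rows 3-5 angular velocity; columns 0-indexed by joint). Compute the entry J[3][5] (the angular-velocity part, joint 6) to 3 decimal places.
axis z_5 = (-0.2241,-0.8365,-0.5000); lever o_n−o_5 = (-0.8966,-3.3461,-2.0000)
cross product → J_v[:, 5] = (0.0000,0.0000,0.0000)
J_ω[:, 5] = z_5
entry J[3][5] = -0.2241

-0.224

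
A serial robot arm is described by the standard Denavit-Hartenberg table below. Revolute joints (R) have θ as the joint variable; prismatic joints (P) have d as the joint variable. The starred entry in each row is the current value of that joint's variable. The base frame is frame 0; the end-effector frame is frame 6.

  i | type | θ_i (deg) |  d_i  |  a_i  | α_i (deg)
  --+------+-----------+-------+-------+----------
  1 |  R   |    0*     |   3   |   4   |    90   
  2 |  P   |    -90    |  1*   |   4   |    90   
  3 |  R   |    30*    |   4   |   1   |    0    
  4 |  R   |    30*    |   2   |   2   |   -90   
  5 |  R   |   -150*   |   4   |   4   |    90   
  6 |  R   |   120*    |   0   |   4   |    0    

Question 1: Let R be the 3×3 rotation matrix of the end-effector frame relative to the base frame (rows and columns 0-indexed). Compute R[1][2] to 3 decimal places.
End-effector z-axis (col 2 of R) = (0.8660,0.4330,0.2500)
R[1][2] = 0.4330

0.433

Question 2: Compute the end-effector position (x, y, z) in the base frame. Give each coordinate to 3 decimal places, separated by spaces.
after link 1: o_1 = (4.0000, 0.0000, 3.0000)
after link 2: o_2 = (4.0000, -1.0000, -1.0000)
after link 3: o_3 = (0.0000, -1.5000, -1.8660)
after link 4: o_4 = (-2.0000, -3.2321, -2.8660)
after link 5: o_5 = (-4.0000, -2.2321, 2.3301)
after link 6: o_6 = (-3.0000, -5.4641, 4.4641)

-3.000 -5.464 4.464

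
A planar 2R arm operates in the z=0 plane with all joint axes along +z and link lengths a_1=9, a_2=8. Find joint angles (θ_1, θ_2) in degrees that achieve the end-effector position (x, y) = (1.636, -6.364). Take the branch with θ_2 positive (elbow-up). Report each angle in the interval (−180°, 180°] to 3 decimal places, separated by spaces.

cos θ_2 = (43.1770−9²−8²)/(2·9·8) = -0.7071; θ_2 = 134.9998° (elbow-up)
β = atan2(-6.3640,1.6360) = -75.5831°; ψ = atan2(5.6569,3.3432) = 59.4173°
θ_1 = β − ψ = -135.0004°

-135.000 135.000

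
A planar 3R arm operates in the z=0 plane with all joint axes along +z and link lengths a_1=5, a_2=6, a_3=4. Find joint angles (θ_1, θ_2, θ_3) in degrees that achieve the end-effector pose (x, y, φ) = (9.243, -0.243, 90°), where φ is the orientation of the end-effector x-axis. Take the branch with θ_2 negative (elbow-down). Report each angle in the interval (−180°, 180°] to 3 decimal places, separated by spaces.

-0.008 -44.987 134.995

wrist centre = target − a_3·(cos φ, sin φ) = (9.2430, -4.2430)
cos θ_2 = (103.4361−5²−6²)/(2·5·6) = 0.7073; θ_2 = -44.9869° (elbow-down)
β = atan2(-4.2430,9.2430) = -24.6575°; ψ = atan2(-4.2417,9.2436) = -24.6493°
θ_1 = β − ψ = -0.0082°
θ_3 = φ − θ_1 − θ_2 = 134.9951° (wrapped to (-180°,180°])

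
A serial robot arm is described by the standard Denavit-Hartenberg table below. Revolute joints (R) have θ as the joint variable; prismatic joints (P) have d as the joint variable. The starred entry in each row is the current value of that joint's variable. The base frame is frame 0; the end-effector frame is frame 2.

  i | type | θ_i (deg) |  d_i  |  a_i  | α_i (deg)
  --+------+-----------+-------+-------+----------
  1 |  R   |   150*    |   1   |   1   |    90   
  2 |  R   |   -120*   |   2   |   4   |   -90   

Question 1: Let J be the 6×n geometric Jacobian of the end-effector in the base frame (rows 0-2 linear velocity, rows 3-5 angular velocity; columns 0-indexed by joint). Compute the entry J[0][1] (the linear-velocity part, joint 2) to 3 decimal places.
axis z_1 = (0.5000,0.8660,0.0000); lever o_n−o_1 = (2.7321,0.7321,-3.4641)
cross product → J_v[:, 1] = (-3.0000,1.7321,-2.0000)
J_ω[:, 1] = z_1
entry J[0][1] = -3.0000

-3.000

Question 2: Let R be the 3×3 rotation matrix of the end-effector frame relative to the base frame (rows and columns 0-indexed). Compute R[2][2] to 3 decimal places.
End-effector z-axis (col 2 of R) = (-0.7500,0.4330,-0.5000)
R[2][2] = -0.5000

-0.500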